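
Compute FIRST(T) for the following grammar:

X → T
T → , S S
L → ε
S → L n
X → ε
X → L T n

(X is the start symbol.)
{ ',' }

To compute FIRST(T), examine every production with T on the left-hand side, reading each right-hand side left to right until a non-nullable symbol is reached.

From T → , S S:
  - ',' is a terminal: add ',' and stop

Collecting: FIRST(T) = { ',' }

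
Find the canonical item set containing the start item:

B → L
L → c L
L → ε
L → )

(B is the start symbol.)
First, augment the grammar with B' → B
I₀ = CLOSURE({ [B' → . B] }):
  [B' → . B] has the dot before B: add [B → . L]
  [B → . L] has the dot before L: add [L → . c L], [L → .], [L → . )]
No further items can be added.

I₀ = { [B → . L], [B' → . B], [L → . )], [L → . c L], [L → .] }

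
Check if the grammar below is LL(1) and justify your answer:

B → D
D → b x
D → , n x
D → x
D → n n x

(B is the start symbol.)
Yes, the grammar is LL(1).

For D:
  PREDICT(D → b x) = { 'b' }
  PREDICT(D → ',' n x) = { ',' }
  PREDICT(D → x) = { 'x' }
  PREDICT(D → n n x) = { 'n' }
B has a single production, so nothing to check there.

All predict sets are disjoint. The grammar IS LL(1).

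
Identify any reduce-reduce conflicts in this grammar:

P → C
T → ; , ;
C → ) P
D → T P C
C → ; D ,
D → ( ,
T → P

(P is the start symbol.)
No reduce-reduce conflicts

Augment with P' → P and build the canonical LR(0) collection (I0 = CLOSURE({[P' → . P]}), then GOTO on every symbol after a dot until no new states appear). It has 17 states:
  I0: { [C → . ) P], [C → . ; D ,], [P → . C], [P' → . P] }  — shift
  I1: { [C → ) . P], [C → . ) P], [C → . ; D ,], [P → . C] }  — shift
  I2: { [C → . ) P], [C → . ; D ,], [C → ; . D ,], [D → . ( ,], [D → . T P C], [P → . C], [T → . ; , ;], [T → . P] }  — shift
  I3: { [P → C .] }  — reduce
  I4: { [P' → P .] }  — accept
  I5: { [D → ( . ,] }  — shift
  I6: { [C → . ) P], [C → . ; D ,], [C → ; . D ,], [D → . ( ,], [D → . T P C], [P → . C], [T → . ; , ;], [T → . P], [T → ; . , ;] }  — shift
  I7: { [C → ; D . ,] }  — shift
  I8: { [T → P .] }  — reduce
  I9: { [C → . ) P], [C → . ; D ,], [D → T . P C], [P → . C] }  — shift
  I10: { [C → . ) P], [C → . ; D ,], [D → T P . C] }  — shift
  I11: { [D → T P C .] }  — reduce
  I12: { [C → ; D , .] }  — reduce
  I13: { [T → ; , . ;] }  — shift
  I14: { [T → ; , ; .] }  — reduce
  I15: { [D → ( , .] }  — reduce
  I16: { [C → ) P .] }  — reduce

No state contains more than one complete item.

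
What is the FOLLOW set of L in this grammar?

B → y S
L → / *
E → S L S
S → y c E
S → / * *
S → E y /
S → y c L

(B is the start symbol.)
In E → S L S: L is followed by S, add FIRST(S) \ {ε} = { '/', 'y' }
In S → y c L: L is at the end, add FOLLOW(S)

The FOLLOW sets referred to above (computed the same way, to a fixed point):
  FOLLOW(S) = { $, '/', 'y' }

Taking the union: FOLLOW(L) = { $, '/', 'y' }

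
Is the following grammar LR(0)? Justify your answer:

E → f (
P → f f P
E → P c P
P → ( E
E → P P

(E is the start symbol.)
Yes, the grammar is LR(0)

A grammar is LR(0) if no state in the canonical LR(0) collection has:
  - both a shift item (dot before a terminal) and a complete item (shift-reduce conflict), or
  - two or more complete items (reduce-reduce conflict; the accept item [E' → E .] counts as a complete item here).

Augment with E' → E and build the canonical LR(0) collection (I0 = CLOSURE({[E' → . E]}), then GOTO on every symbol after a dot until no new states appear). It has 13 states:
  I0: { [E → . P P], [E → . P c P], [E → . f (], [E' → . E], [P → . ( E], [P → . f f P] }  — shift
  I1: { [E → . P P], [E → . P c P], [E → . f (], [P → ( . E], [P → . ( E], [P → . f f P] }  — shift
  I2: { [E' → E .] }  — accept
  I3: { [E → P . P], [E → P . c P], [P → . ( E], [P → . f f P] }  — shift
  I4: { [E → f . (], [P → f . f P] }  — shift
  I5: { [E → f ( .] }  — reduce
  I6: { [P → . ( E], [P → . f f P], [P → f f . P] }  — shift
  I7: { [P → f f P .] }  — reduce
  I8: { [P → f . f P] }  — shift
  I9: { [E → P P .] }  — reduce
  I10: { [E → P c . P], [P → . ( E], [P → . f f P] }  — shift
  I11: { [E → P c P .] }  — reduce
  I12: { [P → ( E .] }  — reduce

Every state is either a pure shift/goto state or contains exactly one complete item and nothing to shift — no conflicts. The grammar is LR(0).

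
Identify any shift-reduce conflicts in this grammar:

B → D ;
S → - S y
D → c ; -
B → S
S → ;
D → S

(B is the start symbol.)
No shift-reduce conflicts

A shift-reduce conflict occurs when an LR(0) state has both:
  - a complete (reduce) item [A → α .] (dot at the end), and
  - a shift item [B → β . c γ] (dot before a terminal).

Augment with B' → B and build the canonical LR(0) collection (I0 = CLOSURE({[B' → . B]}), then GOTO on every symbol after a dot until no new states appear). It has 12 states:
  I0: { [B → . D ;], [B → . S], [B' → . B], [D → . S], [D → . c ; -], [S → . - S y], [S → . ;] }  — shift
  I1: { [S → - . S y], [S → . - S y], [S → . ;] }  — shift
  I2: { [S → ; .] }  — reduce
  I3: { [B' → B .] }  — accept
  I4: { [B → D . ;] }  — shift
  I5: { [B → S .], [D → S .] }  — 2 reduces
  I6: { [D → c . ; -] }  — shift
  I7: { [D → c ; . -] }  — shift
  I8: { [D → c ; - .] }  — reduce
  I9: { [B → D ; .] }  — reduce
  I10: { [S → - S . y] }  — shift
  I11: { [S → - S y .] }  — reduce

No state contains both a complete item and a shift item.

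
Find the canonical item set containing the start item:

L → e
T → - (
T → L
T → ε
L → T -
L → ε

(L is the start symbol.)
{ [L → . T -], [L → . e], [L → .], [L' → . L], [T → . - (], [T → . L], [T → .] }

First, augment the grammar with L' → L
I₀ = CLOSURE({ [L' → . L] }):
  [L' → . L] has the dot before L: add [L → . e], [L → . T -], [L → .]
  [L → . T -] has the dot before T: add [T → . - (], [T → . L], [T → .]
No further items can be added.

I₀ = { [L → . T -], [L → . e], [L → .], [L' → . L], [T → . - (], [T → . L], [T → .] }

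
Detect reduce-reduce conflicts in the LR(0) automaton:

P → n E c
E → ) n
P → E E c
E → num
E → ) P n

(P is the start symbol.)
Augment with P' → P and build the canonical LR(0) collection (I0 = CLOSURE({[P' → . P]}), then GOTO on every symbol after a dot until no new states appear). It has 13 states:
  I0: { [E → . ) P n], [E → . ) n], [E → . num], [P → . E E c], [P → . n E c], [P' → . P] }  — shift
  I1: { [E → ) . P n], [E → ) . n], [E → . ) P n], [E → . ) n], [E → . num], [P → . E E c], [P → . n E c] }  — shift
  I2: { [E → . ) P n], [E → . ) n], [E → . num], [P → E . E c] }  — shift
  I3: { [P' → P .] }  — accept
  I4: { [E → . ) P n], [E → . ) n], [E → . num], [P → n . E c] }  — shift
  I5: { [E → num .] }  — reduce
  I6: { [P → n E . c] }  — shift
  I7: { [P → n E c .] }  — reduce
  I8: { [P → E E . c] }  — shift
  I9: { [P → E E c .] }  — reduce
  I10: { [E → ) P . n] }  — shift
  I11: { [E → ) n .], [E → . ) P n], [E → . ) n], [E → . num], [P → n . E c] }  — shift, reduce
  I12: { [E → ) P n .] }  — reduce

No state contains more than one complete item.

Answer: No reduce-reduce conflicts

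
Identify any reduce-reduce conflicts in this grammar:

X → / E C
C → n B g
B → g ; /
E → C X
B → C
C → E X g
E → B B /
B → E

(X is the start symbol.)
A reduce-reduce conflict occurs when an LR(0) state has two complete items [A → α .] and [B → β .] — both call for a reduction, and with no lookahead the parser cannot choose between them.

Augment with X' → X and build the canonical LR(0) collection (I0 = CLOSURE({[X' → . X]}), then GOTO on every symbol after a dot until no new states appear). It has 19 states:
  I0: { [X → . / E C], [X' → . X] }  — shift
  I1: { [B → . C], [B → . E], [B → . g ; /], [C → . E X g], [C → . n B g], [E → . B B /], [E → . C X], [X → / . E C] }  — shift
  I2: { [X' → X .] }  — accept
  I3: { [B → . C], [B → . E], [B → . g ; /], [C → . E X g], [C → . n B g], [E → . B B /], [E → . C X], [E → B . B /] }  — shift
  I4: { [B → C .], [E → C . X], [X → . / E C] }  — shift, reduce
  I5: { [B → . C], [B → . E], [B → . g ; /], [B → E .], [C → . E X g], [C → . n B g], [C → E . X g], [E → . B B /], [E → . C X], [X → . / E C], [X → / E . C] }  — shift, reduce
  I6: { [B → g . ; /] }  — shift
  I7: { [B → . C], [B → . E], [B → . g ; /], [C → . E X g], [C → . n B g], [C → n . B g], [E → . B B /], [E → . C X] }  — shift
  I8: { [B → . C], [B → . E], [B → . g ; /], [C → . E X g], [C → . n B g], [C → n B . g], [E → . B B /], [E → . C X], [E → B . B /] }  — shift
  I9: { [B → E .], [C → E . X g], [X → . / E C] }  — shift, reduce
  I10: { [C → E X . g] }  — shift
  I11: { [C → E X g .] }  — reduce
  I12: { [B → . C], [B → . E], [B → . g ; /], [C → . E X g], [C → . n B g], [E → . B B /], [E → . C X], [E → B . B /], [E → B B . /] }  — shift
  I13: { [B → g . ; /], [C → n B g .] }  — shift, reduce
  I14: { [B → g ; . /] }  — shift
  I15: { [B → g ; / .] }  — reduce
  I16: { [E → B B / .] }  — reduce
  I17: { [B → C .], [E → C . X], [X → . / E C], [X → / E C .] }  — shift, 2 reduces
  I18: { [E → C X .] }  — reduce

I17 contains complete items [B → C .], [X → / E C .] — reduce-reduce conflict.

Answer: Yes — I17: [B → C .] vs [X → / E C .]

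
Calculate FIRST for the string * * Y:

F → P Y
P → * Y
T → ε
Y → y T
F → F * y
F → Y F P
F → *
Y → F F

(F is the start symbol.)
{ '*' }

To compute FIRST(* * Y), process the symbols left to right:
Symbol * is a terminal. Add '*' and stop.
FIRST(* * Y) = { '*' }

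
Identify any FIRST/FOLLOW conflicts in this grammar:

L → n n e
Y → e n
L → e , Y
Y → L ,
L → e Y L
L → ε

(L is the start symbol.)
No FIRST/FOLLOW conflicts.

Nullable non-terminals: L.

L: nullable alternative(s) L → ε; FOLLOW(L) = { $, ',' }
  L → n n e: FIRST \ {ε} = { 'n' } — disjoint from FOLLOW(L)
  L → e , Y: FIRST \ {ε} = { 'e' } — disjoint from FOLLOW(L)
  L → e Y L: FIRST \ {ε} = { 'e' } — disjoint from FOLLOW(L)
  L → ε: FIRST \ {ε} = { } — this is the only nullable alternative, skip

Y has no nullable alternative, so no FIRST/FOLLOW check is needed there.

No FIRST/FOLLOW conflicts found.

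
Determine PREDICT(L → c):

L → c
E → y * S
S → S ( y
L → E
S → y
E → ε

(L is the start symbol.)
{ 'c' }

PREDICT(L → c) = (FIRST(RHS) \ {ε}) ∪ (FOLLOW(L) if ε ∈ FIRST(RHS), i.e. RHS ⇒* ε)
FIRST(c) = { 'c' }
ε ∉ FIRST(c), so FOLLOW(L) is not added.
PREDICT(L → c) = { 'c' }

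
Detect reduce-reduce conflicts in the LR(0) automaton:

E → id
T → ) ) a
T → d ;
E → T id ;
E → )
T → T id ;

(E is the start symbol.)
Augment with E' → E and build the canonical LR(0) collection (I0 = CLOSURE({[E' → . E]}), then GOTO on every symbol after a dot until no new states appear). It has 11 states:
  I0: { [E → . )], [E → . T id ;], [E → . id], [E' → . E], [T → . ) ) a], [T → . T id ;], [T → . d ;] }  — shift
  I1: { [E → ) .], [T → ) . ) a] }  — shift, reduce
  I2: { [E' → E .] }  — accept
  I3: { [E → T . id ;], [T → T . id ;] }  — shift
  I4: { [T → d . ;] }  — shift
  I5: { [E → id .] }  — reduce
  I6: { [T → d ; .] }  — reduce
  I7: { [E → T id . ;], [T → T id . ;] }  — shift
  I8: { [E → T id ; .], [T → T id ; .] }  — 2 reduces
  I9: { [T → ) ) . a] }  — shift
  I10: { [T → ) ) a .] }  — reduce

I8 contains complete items [E → T id ; .], [T → T id ; .] — reduce-reduce conflict.

Answer: Yes — I8: [E → T id ; .] vs [T → T id ; .]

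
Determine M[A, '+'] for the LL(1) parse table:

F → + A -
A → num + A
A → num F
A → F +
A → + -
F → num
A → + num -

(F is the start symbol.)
To find M[A, '+'], we find productions for A where '+' is in the predict set (PREDICT(N → α) = (FIRST(α) \ {ε}) ∪ (FOLLOW(N) if α ⇒* ε)).

Relevant sets:
  FIRST(F) = { '+', 'num' }

A → num + A: PREDICT = { 'num' }
A → num F: PREDICT = { 'num' }
A → F +: PREDICT = { '+', 'num' }
  '+' is in predict set, so this production goes in M[A, '+']
A → + -: PREDICT = { '+' }
  '+' is in predict set, so this production goes in M[A, '+']
A → + num -: PREDICT = { '+' }
  '+' is in predict set, so this production goes in M[A, '+']

M[A, '+'] = A → F +, A → + -, A → + num -  (a multiply-defined cell — the grammar is not LL(1))

Answer: A → F +, A → + -, A → + num -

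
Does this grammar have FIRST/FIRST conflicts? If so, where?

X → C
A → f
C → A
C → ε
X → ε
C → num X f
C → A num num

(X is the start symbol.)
FIRST sets of the non-terminals at (or reachable through a nullable prefix from) the front of some alternative:
  FIRST(C) = { 'f', 'num', ε }
  FIRST(A) = { 'f' }

Productions for X:
  X → C: FIRST = { 'f', 'num', ε }
  X → ε: FIRST = { ε }
Productions for C:
  C → A: FIRST = { 'f' }
  C → ε: FIRST = { ε }
  C → num X f: FIRST = { 'num' }
  C → A num num: FIRST = { 'f' }
A has only one production, so no FIRST/FIRST conflict is possible there.

Conflict for X: X → C and X → ε
  Overlap: { ε }
Conflict for C: C → A and C → A num num
  Overlap: { 'f' }

Answer: Yes. X → C / X → ε on { ε }; C → A / C → A num num on { 'f' }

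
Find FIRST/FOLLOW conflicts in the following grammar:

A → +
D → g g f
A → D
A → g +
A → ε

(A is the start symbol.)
Nullable non-terminals: A.
FIRST sets used below: FIRST(D) = { 'g' }

A: nullable alternative(s) A → ε; FOLLOW(A) = { $ }
  A → +: FIRST \ {ε} = { '+' } — disjoint from FOLLOW(A)
  A → D: FIRST \ {ε} = { 'g' } — disjoint from FOLLOW(A)
  A → g +: FIRST \ {ε} = { 'g' } — disjoint from FOLLOW(A)
  A → ε: FIRST \ {ε} = { } — this is the only nullable alternative, skip

D has no nullable alternative, so no FIRST/FOLLOW check is needed there.

No FIRST/FOLLOW conflicts found.

Answer: No FIRST/FOLLOW conflicts.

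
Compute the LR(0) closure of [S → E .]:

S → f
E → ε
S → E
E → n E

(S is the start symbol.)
{ [S → E .] }

Start with: [S → E .]
The dot is at the end, so nothing is added.

CLOSURE = { [S → E .] }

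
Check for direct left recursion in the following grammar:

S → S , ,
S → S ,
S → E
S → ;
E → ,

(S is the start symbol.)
Direct left recursion occurs when N → N α for some non-terminal N (the right-hand side begins with the left-hand side itself).

S → S , ,: LEFT RECURSIVE (starts with S)
S → S ,: LEFT RECURSIVE (starts with S)
S → E: starts with E
S → ;: starts with ';'
E → ,: starts with ','

The grammar has direct left recursion on: S.

Answer: Yes, S is left-recursive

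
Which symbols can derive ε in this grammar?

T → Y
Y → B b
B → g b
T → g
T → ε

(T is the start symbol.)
{ 'T' }

A non-terminal is nullable if it can derive ε (the empty string): either it has an ε-production, or it has a production whose right-hand side consists entirely of nullable non-terminals.

ε-productions: T → ε
So T is immediately nullable.
No further non-terminal can be added: every production for the remaining non-terminals contains a terminal or a non-nullable non-terminal.
Nullable = { 'T' }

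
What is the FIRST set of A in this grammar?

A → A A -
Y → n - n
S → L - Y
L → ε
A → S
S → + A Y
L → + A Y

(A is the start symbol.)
To compute FIRST(A), examine every production with A on the left-hand side, reading each right-hand side left to right until a non-nullable symbol is reached.

FIRST sets of the other non-terminals involved (by the same procedure, iterated to a fixed point):
  FIRST(S) = { '+', '-' }

From A → A A -:
  - A is the symbol being defined: contributes nothing new
    A is not nullable, so stop
From A → S:
  - S is a non-terminal: add FIRST(S) \ {ε} = { '+', '-' }
    S is not nullable, so stop

Collecting: FIRST(A) = { '+', '-' }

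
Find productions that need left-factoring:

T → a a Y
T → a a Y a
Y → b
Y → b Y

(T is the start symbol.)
Yes, T has productions with common prefix 'a a Y'; Y has productions with common prefix 'b'

Left-factoring is needed when two productions for the same non-terminal
share a common prefix on the right-hand side.

Productions for T:
  T → a a Y
  T → a a Y a
Productions for Y:
  Y → b
  Y → b Y

Found common prefix 'a a Y' in productions for T
Found common prefix 'b' in productions for Y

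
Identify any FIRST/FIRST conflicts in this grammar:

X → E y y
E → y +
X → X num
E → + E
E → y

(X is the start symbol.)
FIRST sets of the non-terminals at (or reachable through a nullable prefix from) the front of some alternative:
  FIRST(E) = { '+', 'y' }
  FIRST(X) = { '+', 'y' }

Productions for X:
  X → E y y: FIRST = { '+', 'y' }
  X → X num: FIRST = { '+', 'y' }
Productions for E:
  E → y +: FIRST = { 'y' }
  E → + E: FIRST = { '+' }
  E → y: FIRST = { 'y' }

Conflict for X: X → E y y and X → X num
  Overlap: { '+', 'y' }
Conflict for E: E → y + and E → y
  Overlap: { 'y' }

Answer: Yes. X → E y y / X → X num on { '+', 'y' }; E → y '+' / E → y on { 'y' }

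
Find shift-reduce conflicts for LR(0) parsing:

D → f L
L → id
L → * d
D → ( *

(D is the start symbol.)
No shift-reduce conflicts

A shift-reduce conflict occurs when an LR(0) state has both:
  - a complete (reduce) item [A → α .] (dot at the end), and
  - a shift item [B → β . c γ] (dot before a terminal).

Augment with D' → D and build the canonical LR(0) collection (I0 = CLOSURE({[D' → . D]}), then GOTO on every symbol after a dot until no new states appear). It has 9 states:
  I0: { [D → . ( *], [D → . f L], [D' → . D] }  — shift
  I1: { [D → ( . *] }  — shift
  I2: { [D' → D .] }  — accept
  I3: { [D → f . L], [L → . * d], [L → . id] }  — shift
  I4: { [L → * . d] }  — shift
  I5: { [D → f L .] }  — reduce
  I6: { [L → id .] }  — reduce
  I7: { [L → * d .] }  — reduce
  I8: { [D → ( * .] }  — reduce

No state contains both a complete item and a shift item.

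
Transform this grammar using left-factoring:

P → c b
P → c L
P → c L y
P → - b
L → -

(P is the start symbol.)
P → c P'
P' → b
P' → L P''
P'' → ε
P'' → y
P → - b
L → -

Left-factoring transforms A → αβ₁ | αβ₂ into A → αA' and A' → β₁ | β₂
(α is the longest common prefix among the alternatives). Repeat until
no nonterminal has two alternatives with a common prefix.

Round 1: P has alternatives sharing prefix 'c'. Introduce P': P → c P'
  Add: P' → b
  Add: P' → L
  Add: P' → L y

Round 2: P' has alternatives sharing prefix 'L'. Introduce P'': P' → L P''
  Add: P'' → ε
  Add: P'' → y

No remaining common prefixes — done.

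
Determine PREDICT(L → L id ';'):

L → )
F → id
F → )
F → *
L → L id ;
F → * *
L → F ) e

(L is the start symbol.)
PREDICT(L → L id ';') = (FIRST(RHS) \ {ε}) ∪ (FOLLOW(L) if ε ∈ FIRST(RHS), i.e. RHS ⇒* ε)
FIRST(L) = { ')', '*', 'id' }
FIRST(L id ';') = { ')', '*', 'id' }
ε ∉ FIRST(L id ';'), so FOLLOW(L) is not added.
PREDICT(L → L id ';') = { ')', '*', 'id' }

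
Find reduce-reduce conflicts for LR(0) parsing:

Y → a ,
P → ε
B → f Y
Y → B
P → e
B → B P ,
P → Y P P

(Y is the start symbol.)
A reduce-reduce conflict occurs when an LR(0) state has two complete items [A → α .] and [B → β .] — both call for a reduction, and with no lookahead the parser cannot choose between them.

Augment with Y' → Y and build the canonical LR(0) collection (I0 = CLOSURE({[Y' → . Y]}), then GOTO on every symbol after a dot until no new states appear). It has 13 states:
  I0: { [B → . B P ,], [B → . f Y], [Y → . B], [Y → . a ,], [Y' → . Y] }  — shift
  I1: { [B → . B P ,], [B → . f Y], [B → B . P ,], [P → . Y P P], [P → . e], [P → .], [Y → . B], [Y → . a ,], [Y → B .] }  — shift, 2 reduces
  I2: { [Y' → Y .] }  — accept
  I3: { [Y → a . ,] }  — shift
  I4: { [B → . B P ,], [B → . f Y], [B → f . Y], [Y → . B], [Y → . a ,] }  — shift
  I5: { [B → f Y .] }  — reduce
  I6: { [Y → a , .] }  — reduce
  I7: { [B → B P . ,] }  — shift
  I8: { [B → . B P ,], [B → . f Y], [P → . Y P P], [P → . e], [P → .], [P → Y . P P], [Y → . B], [Y → . a ,] }  — shift, reduce
  I9: { [P → e .] }  — reduce
  I10: { [B → . B P ,], [B → . f Y], [P → . Y P P], [P → . e], [P → .], [P → Y P . P], [Y → . B], [Y → . a ,] }  — shift, reduce
  I11: { [P → Y P P .] }  — reduce
  I12: { [B → B P , .] }  — reduce

I1 contains complete items [P → .], [Y → B .] — reduce-reduce conflict.

Answer: Yes — I1: [P → .] vs [Y → B .]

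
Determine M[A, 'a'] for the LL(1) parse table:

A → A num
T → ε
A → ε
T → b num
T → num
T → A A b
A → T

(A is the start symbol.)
To find M[A, 'a'], we find productions for A where 'a' is in the predict set (PREDICT(N → α) = (FIRST(α) \ {ε}) ∪ (FOLLOW(N) if α ⇒* ε)).

Relevant sets:
  FIRST(A) = { 'b', 'num', ε }
  FIRST(T) = { 'b', 'num', ε }
  FOLLOW(A) = { $, 'b', 'num' }

A → A num: PREDICT = { 'b', 'num' }
A → ε: PREDICT = { $, 'b', 'num' }
A → T: PREDICT = { $, 'b', 'num' }

M[A, 'a'] is empty (no production applies)

Answer: Empty (error entry)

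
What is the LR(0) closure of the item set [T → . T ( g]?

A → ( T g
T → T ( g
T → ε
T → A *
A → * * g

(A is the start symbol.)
To compute CLOSURE, for each item [A → α.Bβ] where B is a non-terminal, add [B → .γ] for all productions B → γ; repeat for the newly added items until nothing changes.

Start with: [T → . T ( g]
  [T → . T ( g] has the dot before T: add [T → .], [T → . A *]
  [T → . A *] has the dot before A: add [A → . ( T g], [A → . * * g]
No further items can be added.

CLOSURE = { [A → . ( T g], [A → . * * g], [T → . A *], [T → . T ( g], [T → .] }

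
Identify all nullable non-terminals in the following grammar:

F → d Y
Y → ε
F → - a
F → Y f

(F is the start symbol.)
{ 'Y' }

A non-terminal is nullable if it can derive ε (the empty string): either it has an ε-production, or it has a production whose right-hand side consists entirely of nullable non-terminals.

ε-productions: Y → ε
So Y is immediately nullable.
No further non-terminal can be added: every production for the remaining non-terminals contains a terminal or a non-nullable non-terminal.
Nullable = { 'Y' }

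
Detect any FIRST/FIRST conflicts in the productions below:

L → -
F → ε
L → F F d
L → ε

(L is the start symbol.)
No FIRST/FIRST conflicts.

FIRST sets of the non-terminals at (or reachable through a nullable prefix from) the front of some alternative:
  FIRST(F) = { ε }

Productions for L:
  L → -: FIRST = { '-' }
  L → F F d: FIRST = { 'd' }
  L → ε: FIRST = { ε }
F has only one production, so no FIRST/FIRST conflict is possible there.

All alternatives of each non-terminal have pairwise disjoint FIRST sets.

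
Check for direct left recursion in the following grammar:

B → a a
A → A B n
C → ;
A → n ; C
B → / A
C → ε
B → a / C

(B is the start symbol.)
Direct left recursion occurs when N → N α for some non-terminal N (the right-hand side begins with the left-hand side itself).

B → a a: starts with a
A → A B n: LEFT RECURSIVE (starts with A)
C → ;: starts with ';'
A → n ; C: starts with n
B → / A: starts with '/'
C → ε: starts with ε
B → a / C: starts with a

The grammar has direct left recursion on: A.

Answer: Yes, A is left-recursive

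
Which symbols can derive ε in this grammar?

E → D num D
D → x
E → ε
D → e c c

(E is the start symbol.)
A non-terminal is nullable if it can derive ε (the empty string): either it has an ε-production, or it has a production whose right-hand side consists entirely of nullable non-terminals.

ε-productions: E → ε
So E is immediately nullable.
No further non-terminal can be added: every production for the remaining non-terminals contains a terminal or a non-nullable non-terminal.
Nullable = { 'E' }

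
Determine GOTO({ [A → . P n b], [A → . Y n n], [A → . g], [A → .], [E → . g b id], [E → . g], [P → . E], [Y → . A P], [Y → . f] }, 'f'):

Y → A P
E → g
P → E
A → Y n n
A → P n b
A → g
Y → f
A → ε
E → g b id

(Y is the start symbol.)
GOTO(I, 'f') = CLOSURE({ [A → αX.β] : [A → α.Xβ] ∈ I, X = 'f' })

Items with dot before 'f', with the dot advanced:
  [Y → . f] → [Y → f .]
Closure adds nothing (no advanced item has the dot before a non-terminal).

GOTO = { [Y → f .] }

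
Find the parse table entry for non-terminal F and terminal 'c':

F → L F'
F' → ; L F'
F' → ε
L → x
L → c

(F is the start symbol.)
To find M[F, 'c'], we find productions for F where 'c' is in the predict set (PREDICT(N → α) = (FIRST(α) \ {ε}) ∪ (FOLLOW(N) if α ⇒* ε)).

Relevant sets:
  FIRST(L) = { 'c', 'x' }

F → L F': PREDICT = { 'c', 'x' }
  'c' is in predict set, so this production goes in M[F, 'c']

M[F, 'c'] = F → L F'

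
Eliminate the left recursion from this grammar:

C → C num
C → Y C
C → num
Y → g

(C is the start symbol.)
C → Y C C'
C → num C'
C' → num C'
C' → ε
Y → g

C is directly left-recursive. The standard transformation for
  A → A α₁ | ... | A α_m | β₁ | ... | β_n
is
  A  → β₁ A' | ... | β_n A'
  A' → α₁ A' | ... | α_m A' | ε

C → Y C becomes C → Y C C'
C → num becomes C → num C'
C → C num becomes C' → num C'
Add C' → ε

Productions for other non-terminals are unchanged:
  Y → g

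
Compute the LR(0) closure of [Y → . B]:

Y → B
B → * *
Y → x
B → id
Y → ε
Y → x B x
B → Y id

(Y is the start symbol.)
To compute CLOSURE, for each item [A → α.Bβ] where B is a non-terminal, add [B → .γ] for all productions B → γ; repeat for the newly added items until nothing changes.

Start with: [Y → . B]
  [Y → . B] has the dot before B: add [B → . * *], [B → . id], [B → . Y id]
  [B → . Y id] has the dot before Y: add [Y → . x], [Y → .], [Y → . x B x]
No further items can be added.

CLOSURE = { [B → . * *], [B → . Y id], [B → . id], [Y → . B], [Y → . x B x], [Y → . x], [Y → .] }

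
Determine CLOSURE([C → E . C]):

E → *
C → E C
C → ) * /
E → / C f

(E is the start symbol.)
To compute CLOSURE, for each item [A → α.Bβ] where B is a non-terminal, add [B → .γ] for all productions B → γ; repeat for the newly added items until nothing changes.

Start with: [C → E . C]
  [C → E . C] has the dot before C: add [C → . E C], [C → . ) * /]
  [C → . E C] has the dot before E: add [E → . *], [E → . / C f]
No further items can be added.

CLOSURE = { [C → . ) * /], [C → . E C], [C → E . C], [E → . *], [E → . / C f] }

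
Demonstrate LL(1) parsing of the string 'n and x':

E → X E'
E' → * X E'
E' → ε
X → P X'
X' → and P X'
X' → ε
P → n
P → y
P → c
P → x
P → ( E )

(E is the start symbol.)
LL(1) parsing maintains a stack (initially the start symbol over $) and the input. At each step: if the stack top is a terminal, match it against the current input token; if it is a non-terminal N, replace it with the RHS of M[N, lookahead] (the unique production whose predict set contains the lookahead).

Stack is shown with the top on the left.

Stack          Input      Action
--------------------------------
E $            n and x $  output E → X E'
X E' $         n and x $  output X → P X'
P X' E' $      n and x $  output P → n
n X' E' $      n and x $  match 'n'
X' E' $        and x $    output X' → and P X'
and P X' E' $  and x $    match 'and'
P X' E' $      x $        output P → x
x X' E' $      x $        match 'x'
X' E' $        $          output X' → ε
E' $           $          output E' → ε
$              $          accept

The string is accepted.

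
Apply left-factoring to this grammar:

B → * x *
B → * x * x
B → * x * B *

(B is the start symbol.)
B → * x * B'
B' → ε
B' → x
B' → B *

Left-factoring transforms A → αβ₁ | αβ₂ into A → αA' and A' → β₁ | β₂
(α is the longest common prefix among the alternatives). Repeat until
no nonterminal has two alternatives with a common prefix.

Round 1: B has alternatives sharing prefix '* x *'. Introduce B': B → * x * B'
  Add: B' → ε
  Add: B' → x
  Add: B' → B *

No remaining common prefixes — done.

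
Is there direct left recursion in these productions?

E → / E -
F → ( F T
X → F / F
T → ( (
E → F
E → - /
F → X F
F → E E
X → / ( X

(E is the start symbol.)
No direct left recursion

E → / E -: starts with '/'
F → ( F T: starts with '('
X → F / F: starts with F
T → ( (: starts with '('
E → F: starts with F
E → - /: starts with '-'
F → X F: starts with X
F → E E: starts with E
X → / ( X: starts with '/'

No direct left recursion found.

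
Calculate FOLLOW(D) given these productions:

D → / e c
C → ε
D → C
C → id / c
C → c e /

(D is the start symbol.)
{ $ }

D is the start symbol, so $ ∈ FOLLOW(D).
D does not occur on any right-hand side.

Taking the union: FOLLOW(D) = { $ }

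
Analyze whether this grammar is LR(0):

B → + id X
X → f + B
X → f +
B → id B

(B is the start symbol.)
No. Shift-reduce conflict between [X → f + .] and [B → . + id X]

A grammar is LR(0) if no state in the canonical LR(0) collection has:
  - both a shift item (dot before a terminal) and a complete item (shift-reduce conflict), or
  - two or more complete items (reduce-reduce conflict; the accept item [B' → B .] counts as a complete item here).

Augment with B' → B and build the canonical LR(0) collection (I0 = CLOSURE({[B' → . B]}), then GOTO on every symbol after a dot until no new states appear). It has 10 states:
  I0: { [B → . + id X], [B → . id B], [B' → . B] }  — shift
  I1: { [B → + . id X] }  — shift
  I2: { [B' → B .] }  — accept
  I3: { [B → . + id X], [B → . id B], [B → id . B] }  — shift
  I4: { [B → id B .] }  — reduce
  I5: { [B → + id . X], [X → . f + B], [X → . f +] }  — shift
  I6: { [B → + id X .] }  — reduce
  I7: { [X → f . + B], [X → f . +] }  — shift
  I8: { [B → . + id X], [B → . id B], [X → f + . B], [X → f + .] }  — shift, reduce
  I9: { [X → f + B .] }  — reduce

Conflict in state I8:
  Shift-reduce conflict between [X → f + .] and [B → . + id X]
So the grammar is NOT LR(0).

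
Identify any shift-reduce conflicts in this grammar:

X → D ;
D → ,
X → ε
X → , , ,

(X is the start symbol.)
Yes — I0: [X → .] vs [D → . ,]; I1: [D → , .] vs [X → , . , ,]

A shift-reduce conflict occurs when an LR(0) state has both:
  - a complete (reduce) item [A → α .] (dot at the end), and
  - a shift item [B → β . c γ] (dot before a terminal).

Augment with X' → X and build the canonical LR(0) collection (I0 = CLOSURE({[X' → . X]}), then GOTO on every symbol after a dot until no new states appear). It has 7 states:
  I0: { [D → . ,], [X → . , , ,], [X → . D ;], [X → .], [X' → . X] }  — shift, reduce
  I1: { [D → , .], [X → , . , ,] }  — shift, reduce
  I2: { [X → D . ;] }  — shift
  I3: { [X' → X .] }  — accept
  I4: { [X → D ; .] }  — reduce
  I5: { [X → , , . ,] }  — shift
  I6: { [X → , , , .] }  — reduce

I0 contains reduce item [X → .] and shift items [D → . ,], [X → . , , ,] — shift-reduce conflict.
I1 contains reduce item [D → , .] and shift item [X → , . , ,] — shift-reduce conflict.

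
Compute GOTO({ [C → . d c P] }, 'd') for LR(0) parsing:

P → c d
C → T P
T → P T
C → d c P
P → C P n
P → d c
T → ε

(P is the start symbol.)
GOTO(I, 'd') = CLOSURE({ [A → αX.β] : [A → α.Xβ] ∈ I, X = 'd' })

Items with dot before 'd', with the dot advanced:
  [C → . d c P] → [C → d . c P]
Closure adds nothing (no advanced item has the dot before a non-terminal).

GOTO = { [C → d . c P] }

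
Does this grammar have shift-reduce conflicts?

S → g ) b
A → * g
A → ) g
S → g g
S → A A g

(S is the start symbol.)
Augment with S' → S and build the canonical LR(0) collection (I0 = CLOSURE({[S' → . S]}), then GOTO on every symbol after a dot until no new states appear). It has 13 states:
  I0: { [A → . ) g], [A → . * g], [S → . A A g], [S → . g ) b], [S → . g g], [S' → . S] }  — shift
  I1: { [A → ) . g] }  — shift
  I2: { [A → * . g] }  — shift
  I3: { [A → . ) g], [A → . * g], [S → A . A g] }  — shift
  I4: { [S' → S .] }  — accept
  I5: { [S → g . ) b], [S → g . g] }  — shift
  I6: { [S → g ) . b] }  — shift
  I7: { [S → g g .] }  — reduce
  I8: { [S → g ) b .] }  — reduce
  I9: { [S → A A . g] }  — shift
  I10: { [S → A A g .] }  — reduce
  I11: { [A → * g .] }  — reduce
  I12: { [A → ) g .] }  — reduce

No state contains both a complete item and a shift item.

Answer: No shift-reduce conflicts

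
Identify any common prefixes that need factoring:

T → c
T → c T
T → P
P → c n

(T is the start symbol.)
Left-factoring is needed when two productions for the same non-terminal
share a common prefix on the right-hand side.

Productions for T:
  T → c
  T → c T
  T → P

Found common prefix 'c' in productions for T

Answer: Yes, T has productions with common prefix 'c'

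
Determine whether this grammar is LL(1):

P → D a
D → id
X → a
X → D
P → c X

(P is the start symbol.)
Yes, the grammar is LL(1).

Relevant sets:
  FIRST(D) = { 'id' }

For P:
  PREDICT(P → D a) = { 'id' }
  PREDICT(P → c X) = { 'c' }
For X:
  PREDICT(X → a) = { 'a' }
  PREDICT(X → D) = { 'id' }
D has a single production, so nothing to check there.

All predict sets are disjoint. The grammar IS LL(1).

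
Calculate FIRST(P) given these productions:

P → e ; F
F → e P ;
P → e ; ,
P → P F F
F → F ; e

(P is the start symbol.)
From P → e ; F:
  - e is a terminal: add 'e' and stop
From P → e ; ,:
  - e is a terminal: add 'e' and stop
From P → P F F:
  - P is the symbol being defined: contributes nothing new
    P is not nullable, so stop

Collecting: FIRST(P) = { 'e' }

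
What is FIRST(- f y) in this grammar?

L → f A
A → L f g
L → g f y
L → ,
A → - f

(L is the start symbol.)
{ '-' }

To compute FIRST(- f y), process the symbols left to right:
Symbol - is a terminal. Add '-' and stop.
FIRST(- f y) = { '-' }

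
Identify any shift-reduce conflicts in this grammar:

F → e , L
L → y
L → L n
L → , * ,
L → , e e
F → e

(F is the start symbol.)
Yes — I2: [F → e .] vs [F → e . , L]; I5: [F → e , L .] vs [L → L . n]

A shift-reduce conflict occurs when an LR(0) state has both:
  - a complete (reduce) item [A → α .] (dot at the end), and
  - a shift item [B → β . c γ] (dot before a terminal).

Augment with F' → F and build the canonical LR(0) collection (I0 = CLOSURE({[F' → . F]}), then GOTO on every symbol after a dot until no new states appear). It has 12 states:
  I0: { [F → . e , L], [F → . e], [F' → . F] }  — shift
  I1: { [F' → F .] }  — accept
  I2: { [F → e . , L], [F → e .] }  — shift, reduce
  I3: { [F → e , . L], [L → . , * ,], [L → . , e e], [L → . L n], [L → . y] }  — shift
  I4: { [L → , . * ,], [L → , . e e] }  — shift
  I5: { [F → e , L .], [L → L . n] }  — shift, reduce
  I6: { [L → y .] }  — reduce
  I7: { [L → L n .] }  — reduce
  I8: { [L → , * . ,] }  — shift
  I9: { [L → , e . e] }  — shift
  I10: { [L → , e e .] }  — reduce
  I11: { [L → , * , .] }  — reduce

I2 contains reduce item [F → e .] and shift item [F → e . , L] — shift-reduce conflict.
I5 contains reduce item [F → e , L .] and shift item [L → L . n] — shift-reduce conflict.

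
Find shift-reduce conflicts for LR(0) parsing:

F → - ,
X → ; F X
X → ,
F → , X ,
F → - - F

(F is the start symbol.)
No shift-reduce conflicts

A shift-reduce conflict occurs when an LR(0) state has both:
  - a complete (reduce) item [A → α .] (dot at the end), and
  - a shift item [B → β . c γ] (dot before a terminal).

Augment with F' → F and build the canonical LR(0) collection (I0 = CLOSURE({[F' → . F]}), then GOTO on every symbol after a dot until no new states appear). It has 13 states:
  I0: { [F → . , X ,], [F → . - ,], [F → . - - F], [F' → . F] }  — shift
  I1: { [F → , . X ,], [X → . ,], [X → . ; F X] }  — shift
  I2: { [F → - . ,], [F → - . - F] }  — shift
  I3: { [F' → F .] }  — accept
  I4: { [F → - , .] }  — reduce
  I5: { [F → - - . F], [F → . , X ,], [F → . - ,], [F → . - - F] }  — shift
  I6: { [F → - - F .] }  — reduce
  I7: { [X → , .] }  — reduce
  I8: { [F → . , X ,], [F → . - ,], [F → . - - F], [X → ; . F X] }  — shift
  I9: { [F → , X . ,] }  — shift
  I10: { [F → , X , .] }  — reduce
  I11: { [X → . ,], [X → . ; F X], [X → ; F . X] }  — shift
  I12: { [X → ; F X .] }  — reduce

No state contains both a complete item and a shift item.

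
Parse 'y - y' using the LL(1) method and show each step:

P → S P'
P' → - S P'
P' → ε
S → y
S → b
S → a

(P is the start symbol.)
Stack is shown with the top on the left.

Stack     Input    Action
-------------------------
P $       y - y $  output P → S P'
S P' $    y - y $  output S → y
y P' $    y - y $  match 'y'
P' $      - y $    output P' → - S P'
- S P' $  - y $    match '-'
S P' $    y $      output S → y
y P' $    y $      match 'y'
P' $      $        output P' → ε
$         $        accept

The string is accepted.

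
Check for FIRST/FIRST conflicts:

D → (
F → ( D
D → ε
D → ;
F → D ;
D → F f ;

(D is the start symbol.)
FIRST sets of the non-terminals at (or reachable through a nullable prefix from) the front of some alternative:
  FIRST(F) = { '(', ';' }
  FIRST(D) = { '(', ';', ε }

Productions for D:
  D → (: FIRST = { '(' }
  D → ε: FIRST = { ε }
  D → ;: FIRST = { ';' }
  D → F f ;: FIRST = { '(', ';' }
Productions for F:
  F → ( D: FIRST = { '(' }
  F → D ;: FIRST = { '(', ';' }

Conflict for D: D → ( and D → F f ;
  Overlap: { '(' }
Conflict for D: D → ; and D → F f ;
  Overlap: { ';' }
Conflict for F: F → ( D and F → D ;
  Overlap: { '(' }

Answer: Yes. D → '(' / D → F f ';' on { '(' }; D → ';' / D → F f ';' on { ';' }; F → '(' D / F → D ';' on { '(' }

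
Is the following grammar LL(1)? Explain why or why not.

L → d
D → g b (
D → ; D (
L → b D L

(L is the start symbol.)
Yes, the grammar is LL(1).

A grammar is LL(1) if for each non-terminal N with multiple productions, the predict sets of those productions are pairwise disjoint, where PREDICT(N → α) = (FIRST(α) \ {ε}) ∪ (FOLLOW(N) if α ⇒* ε).

For L:
  PREDICT(L → d) = { 'd' }
  PREDICT(L → b D L) = { 'b' }
For D:
  PREDICT(D → g b '(') = { 'g' }
  PREDICT(D → ';' D '(') = { ';' }

All predict sets are disjoint. The grammar IS LL(1).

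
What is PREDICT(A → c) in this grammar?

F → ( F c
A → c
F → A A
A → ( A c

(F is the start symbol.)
{ 'c' }

PREDICT(A → c) = (FIRST(RHS) \ {ε}) ∪ (FOLLOW(A) if ε ∈ FIRST(RHS), i.e. RHS ⇒* ε)
FIRST(c) = { 'c' }
ε ∉ FIRST(c), so FOLLOW(A) is not added.
PREDICT(A → c) = { 'c' }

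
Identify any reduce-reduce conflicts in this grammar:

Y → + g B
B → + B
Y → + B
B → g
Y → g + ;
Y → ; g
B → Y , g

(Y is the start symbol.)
A reduce-reduce conflict occurs when an LR(0) state has two complete items [A → α .] and [B → β .] — both call for a reduction, and with no lookahead the parser cannot choose between them.

Augment with Y' → Y and build the canonical LR(0) collection (I0 = CLOSURE({[Y' → . Y]}), then GOTO on every symbol after a dot until no new states appear). It has 19 states:
  I0: { [Y → . + B], [Y → . + g B], [Y → . ; g], [Y → . g + ;], [Y' → . Y] }  — shift
  I1: { [B → . + B], [B → . Y , g], [B → . g], [Y → + . B], [Y → + . g B], [Y → . + B], [Y → . + g B], [Y → . ; g], [Y → . g + ;] }  — shift
  I2: { [Y → ; . g] }  — shift
  I3: { [Y' → Y .] }  — accept
  I4: { [Y → g . + ;] }  — shift
  I5: { [Y → g + . ;] }  — shift
  I6: { [Y → g + ; .] }  — reduce
  I7: { [Y → ; g .] }  — reduce
  I8: { [B → + . B], [B → . + B], [B → . Y , g], [B → . g], [Y → + . B], [Y → + . g B], [Y → . + B], [Y → . + g B], [Y → . ; g], [Y → . g + ;] }  — shift
  I9: { [Y → + B .] }  — reduce
  I10: { [B → Y . , g] }  — shift
  I11: { [B → . + B], [B → . Y , g], [B → . g], [B → g .], [Y → + g . B], [Y → . + B], [Y → . + g B], [Y → . ; g], [Y → . g + ;], [Y → g . + ;] }  — shift, reduce
  I12: { [B → + . B], [B → . + B], [B → . Y , g], [B → . g], [Y → + . B], [Y → + . g B], [Y → . + B], [Y → . + g B], [Y → . ; g], [Y → . g + ;], [Y → g + . ;] }  — shift
  I13: { [Y → + g B .] }  — reduce
  I14: { [B → g .], [Y → g . + ;] }  — shift, reduce
  I15: { [Y → ; . g], [Y → g + ; .] }  — shift, reduce
  I16: { [B → + B .], [Y → + B .] }  — 2 reduces
  I17: { [B → Y , . g] }  — shift
  I18: { [B → Y , g .] }  — reduce

I16 contains complete items [B → + B .], [Y → + B .] — reduce-reduce conflict.

Answer: Yes — I16: [B → + B .] vs [Y → + B .]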